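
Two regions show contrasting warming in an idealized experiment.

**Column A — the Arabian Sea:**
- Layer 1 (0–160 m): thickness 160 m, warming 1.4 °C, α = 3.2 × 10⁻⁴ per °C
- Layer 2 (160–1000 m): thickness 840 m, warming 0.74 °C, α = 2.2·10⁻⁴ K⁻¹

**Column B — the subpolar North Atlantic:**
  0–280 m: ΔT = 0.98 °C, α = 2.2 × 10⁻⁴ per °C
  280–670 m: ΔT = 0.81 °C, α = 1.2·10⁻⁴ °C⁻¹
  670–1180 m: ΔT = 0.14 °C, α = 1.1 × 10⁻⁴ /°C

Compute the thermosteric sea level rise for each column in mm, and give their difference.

A Layer 1: 1.4 × 3.2×10⁻⁴ × 160 = 0.07168 m
A 0.74 × 2.2×10⁻⁴ × 840 = 0.136752 m
A total: 0.208432 m
B 2.2×10⁻⁴ × 280 × 0.98 = 0.060368 m
B Layer 2: 390 × 1.2×10⁻⁴ × 0.81 = 0.037908 m
B 670–1180 m: 0.14 × 1.1×10⁻⁴ × 510 = 0.007854 m
B total: 0.10613 m
Difference: 0.208432 − 0.10613 = 0.102302 m

A: 208 mm; B: 106 mm; difference 102 mm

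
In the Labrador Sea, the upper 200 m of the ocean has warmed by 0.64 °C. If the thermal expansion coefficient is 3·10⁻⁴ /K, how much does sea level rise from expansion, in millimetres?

38.4 mm

Δh = αΔT·H = 3×10⁻⁴ × 0.64 × 200 = 0.03840 m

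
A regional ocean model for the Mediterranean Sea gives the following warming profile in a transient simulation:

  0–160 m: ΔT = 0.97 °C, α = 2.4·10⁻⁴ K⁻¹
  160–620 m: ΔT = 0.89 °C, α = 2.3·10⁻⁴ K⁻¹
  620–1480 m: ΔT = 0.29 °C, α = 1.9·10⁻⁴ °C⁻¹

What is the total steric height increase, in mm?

Δh ≈ 180 mm

0–160 m: 2.4×10⁻⁴ × 160 × 0.97 = 0.037248 m
160–620 m: 0.89 × 2.3×10⁻⁴ × 460 = 0.094162 m
Layer 3: 860 × 0.29 × 1.9×10⁻⁴ = 0.047386 m
Δh = 0.037248 + 0.094162 + 0.047386 = 0.178796 m ≈ 180 mm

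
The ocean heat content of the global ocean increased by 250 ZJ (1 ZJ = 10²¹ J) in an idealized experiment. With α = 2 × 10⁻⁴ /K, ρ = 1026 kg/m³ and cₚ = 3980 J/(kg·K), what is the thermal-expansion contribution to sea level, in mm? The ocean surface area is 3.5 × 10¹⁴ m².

35 mm

Per unit area: Q = 250×10²¹ / (3.5×10¹⁴) ≈ 7.143×10⁸ J/m²
Δh = αQ/(ρcₚ) = 2×10⁻⁴ × 7.143×10⁸ / (1026 × 3980) ≈ 0.034985 m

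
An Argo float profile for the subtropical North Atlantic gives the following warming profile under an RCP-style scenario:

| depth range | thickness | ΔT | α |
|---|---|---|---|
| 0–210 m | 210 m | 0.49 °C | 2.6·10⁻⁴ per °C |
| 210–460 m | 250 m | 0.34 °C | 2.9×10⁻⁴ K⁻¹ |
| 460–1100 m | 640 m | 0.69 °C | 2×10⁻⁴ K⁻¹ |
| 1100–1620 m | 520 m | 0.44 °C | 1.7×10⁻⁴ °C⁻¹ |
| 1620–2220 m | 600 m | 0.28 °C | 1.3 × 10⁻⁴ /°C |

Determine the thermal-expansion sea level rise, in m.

Δh = 0.200 m

Layer 1: 2.6×10⁻⁴ × 0.49 × 210 = 0.026754 m
Layer 2: 250 × 2.9×10⁻⁴ × 0.34 = 0.02465 m
460–1100 m: 640 × 0.69 × 2×10⁻⁴ = 0.08832 m
1100–1620 m: 1.7×10⁻⁴ × 520 × 0.44 = 0.038896 m
1620–2220 m: 600 × 1.3×10⁻⁴ × 0.28 = 0.02184 m
Δh = 0.026754 + 0.02465 + 0.08832 + 0.038896 + 0.02184 = 0.20046 m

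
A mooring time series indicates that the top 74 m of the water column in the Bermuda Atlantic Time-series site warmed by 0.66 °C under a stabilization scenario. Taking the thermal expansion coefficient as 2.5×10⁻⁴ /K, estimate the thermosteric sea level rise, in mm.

about 12 mm

Δh = αΔT·H = 2.5×10⁻⁴ × 0.66 × 74 = 0.01221 m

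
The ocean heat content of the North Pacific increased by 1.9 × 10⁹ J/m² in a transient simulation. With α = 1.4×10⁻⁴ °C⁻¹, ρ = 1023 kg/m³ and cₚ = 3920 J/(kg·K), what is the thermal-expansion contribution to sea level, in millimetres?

about 66 mm

Δh = αQ/(ρcₚ) = 1.4×10⁻⁴ × 1.9×10⁹ / (1023 × 3920) ≈ 0.066332 m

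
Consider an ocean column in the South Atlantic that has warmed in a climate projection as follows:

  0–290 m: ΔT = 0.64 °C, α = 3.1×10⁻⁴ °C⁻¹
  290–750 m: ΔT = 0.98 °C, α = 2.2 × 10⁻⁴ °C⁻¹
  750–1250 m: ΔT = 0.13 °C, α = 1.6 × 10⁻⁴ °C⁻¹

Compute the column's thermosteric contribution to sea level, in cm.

0–290 m: 0.64 × 290 × 3.1×10⁻⁴ = 0.057536 m
290–750 m: 2.2×10⁻⁴ × 0.98 × 460 = 0.099176 m
500 × 1.6×10⁻⁴ × 0.13 = 0.01040 m
Δh = 0.057536 + 0.099176 + 0.01040 = 0.167112 m

Δh = 16.7 cm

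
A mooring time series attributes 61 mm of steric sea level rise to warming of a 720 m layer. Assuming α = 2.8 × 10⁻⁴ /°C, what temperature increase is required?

about 0.30 °C

ΔT = Δh/(αH) = 0.061 / (2.8×10⁻⁴ × 720) ≈ 0.3026 °C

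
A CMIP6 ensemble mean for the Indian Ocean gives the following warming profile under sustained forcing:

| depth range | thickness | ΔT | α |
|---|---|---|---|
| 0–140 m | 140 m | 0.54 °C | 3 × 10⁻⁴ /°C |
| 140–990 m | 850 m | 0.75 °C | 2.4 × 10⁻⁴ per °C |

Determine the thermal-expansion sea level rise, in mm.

Δh = 180 mm

0.54 × 3×10⁻⁴ × 140 = 0.02268 m
0.75 × 850 × 2.4×10⁻⁴ = 0.15300 m
Δh = 0.02268 + 0.15300 = 0.17568 m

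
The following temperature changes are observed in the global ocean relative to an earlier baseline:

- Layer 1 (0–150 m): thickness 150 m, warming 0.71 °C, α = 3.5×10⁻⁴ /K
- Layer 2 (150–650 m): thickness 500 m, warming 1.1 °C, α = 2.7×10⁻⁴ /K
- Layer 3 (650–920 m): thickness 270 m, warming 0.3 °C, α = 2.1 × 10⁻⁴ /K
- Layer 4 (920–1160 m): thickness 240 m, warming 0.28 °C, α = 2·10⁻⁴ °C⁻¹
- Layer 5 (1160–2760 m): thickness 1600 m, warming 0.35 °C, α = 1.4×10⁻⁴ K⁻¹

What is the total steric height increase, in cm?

3.5×10⁻⁴ × 0.71 × 150 = 0.037275 m
Layer 2: 2.7×10⁻⁴ × 500 × 1.1 = 0.14850 m
650–920 m: 2.1×10⁻⁴ × 0.3 × 270 = 0.01701 m
Layer 4: 240 × 0.28 × 2×10⁻⁴ = 0.01344 m
Layer 5: 1.4×10⁻⁴ × 0.35 × 1600 = 0.07840 m
Δh = 0.037275 + 0.14850 + 0.01701 + 0.01344 + 0.07840 = 0.294625 m

29.5 cm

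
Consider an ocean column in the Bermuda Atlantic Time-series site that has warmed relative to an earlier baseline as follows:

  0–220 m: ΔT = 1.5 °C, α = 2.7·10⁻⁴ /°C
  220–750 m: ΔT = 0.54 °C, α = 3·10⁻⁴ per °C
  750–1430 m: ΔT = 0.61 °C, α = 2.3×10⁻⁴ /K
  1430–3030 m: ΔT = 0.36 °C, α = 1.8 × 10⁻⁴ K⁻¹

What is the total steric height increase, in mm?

about 370 mm

220 × 1.5 × 2.7×10⁻⁴ = 0.08910 m
3×10⁻⁴ × 530 × 0.54 = 0.08586 m
Layer 3: 680 × 0.61 × 2.3×10⁻⁴ = 0.095404 m
Layer 4: 0.36 × 1600 × 1.8×10⁻⁴ = 0.10368 m
Δh = 0.08910 + 0.08586 + 0.095404 + 0.10368 = 0.374044 m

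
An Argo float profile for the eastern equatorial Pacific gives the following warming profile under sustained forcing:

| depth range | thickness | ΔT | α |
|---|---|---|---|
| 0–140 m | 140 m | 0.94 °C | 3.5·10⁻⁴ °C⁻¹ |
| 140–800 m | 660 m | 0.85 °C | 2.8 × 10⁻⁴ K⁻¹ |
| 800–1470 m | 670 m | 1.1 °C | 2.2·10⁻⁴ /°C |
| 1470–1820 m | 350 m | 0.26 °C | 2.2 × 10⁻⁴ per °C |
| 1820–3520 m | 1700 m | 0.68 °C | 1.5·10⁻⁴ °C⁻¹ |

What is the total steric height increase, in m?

Δh ≈ 0.559 m

140 × 3.5×10⁻⁴ × 0.94 = 0.04606 m
140–800 m: 0.85 × 2.8×10⁻⁴ × 660 = 0.15708 m
2.2×10⁻⁴ × 670 × 1.1 = 0.16214 m
2.2×10⁻⁴ × 350 × 0.26 = 0.02002 m
1.5×10⁻⁴ × 0.68 × 1700 = 0.17340 m
Δh = 0.04606 + 0.15708 + 0.16214 + 0.02002 + 0.17340 = 0.55870 m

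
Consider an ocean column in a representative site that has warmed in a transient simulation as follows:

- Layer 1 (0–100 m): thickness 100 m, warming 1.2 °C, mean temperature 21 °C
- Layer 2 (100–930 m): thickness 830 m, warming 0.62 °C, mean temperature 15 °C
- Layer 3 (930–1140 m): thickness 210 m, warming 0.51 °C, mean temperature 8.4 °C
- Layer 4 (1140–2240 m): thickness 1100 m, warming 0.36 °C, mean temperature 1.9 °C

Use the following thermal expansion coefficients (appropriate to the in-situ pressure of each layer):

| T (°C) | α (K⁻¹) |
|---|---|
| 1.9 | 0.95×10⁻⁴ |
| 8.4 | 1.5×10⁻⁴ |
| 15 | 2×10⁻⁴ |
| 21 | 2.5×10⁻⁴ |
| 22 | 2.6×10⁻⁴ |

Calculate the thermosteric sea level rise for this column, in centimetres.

Layer 1 at 21 °C → α = 2.5×10⁻⁴ K⁻¹
Layer 2 at 15 °C → α = 2×10⁻⁴ K⁻¹
Layer 3 at 8.4 °C → α = 1.5×10⁻⁴ K⁻¹
Layer 4 at 1.9 °C → α = 0.95×10⁻⁴ K⁻¹
0–100 m: 100 × 1.2 × 2.5×10⁻⁴ = 0.03000 m
Layer 2: 0.62 × 2×10⁻⁴ × 830 = 0.10292 m
Layer 3: 0.51 × 1.5×10⁻⁴ × 210 = 0.016065 m
1140–2240 m: 0.36 × 1100 × 0.95×10⁻⁴ = 0.03762 m
Δh = 0.03000 + 0.10292 + 0.016065 + 0.03762 = 0.186605 m

Δh ≈ 18.7 cm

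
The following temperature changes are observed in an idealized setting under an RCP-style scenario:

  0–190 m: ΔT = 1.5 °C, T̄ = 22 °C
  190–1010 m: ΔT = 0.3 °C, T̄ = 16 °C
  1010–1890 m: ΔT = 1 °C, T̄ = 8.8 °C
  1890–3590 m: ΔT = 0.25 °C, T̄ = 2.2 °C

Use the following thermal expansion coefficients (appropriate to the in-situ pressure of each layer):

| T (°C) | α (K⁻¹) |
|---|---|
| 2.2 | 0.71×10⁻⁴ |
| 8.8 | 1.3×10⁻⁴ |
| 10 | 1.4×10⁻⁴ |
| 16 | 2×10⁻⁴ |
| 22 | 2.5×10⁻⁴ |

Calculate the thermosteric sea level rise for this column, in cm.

Layer 1 at 22 °C → α = 2.5×10⁻⁴ K⁻¹
Layer 2 at 16 °C → α = 2×10⁻⁴ K⁻¹
Layer 3 at 8.8 °C → α = 1.3×10⁻⁴ K⁻¹
Layer 4 at 2.2 °C → α = 0.71×10⁻⁴ K⁻¹
0–190 m: 1.5 × 2.5×10⁻⁴ × 190 = 0.07125 m
820 × 2×10⁻⁴ × 0.3 = 0.04920 m
1010–1890 m: 880 × 1.3×10⁻⁴ × 1 = 0.11440 m
0.25 × 0.71×10⁻⁴ × 1700 = 0.030175 m
Δh = 0.07125 + 0.04920 + 0.11440 + 0.030175 = 0.265025 m ≈ 27 cm

27 cm of thermosteric rise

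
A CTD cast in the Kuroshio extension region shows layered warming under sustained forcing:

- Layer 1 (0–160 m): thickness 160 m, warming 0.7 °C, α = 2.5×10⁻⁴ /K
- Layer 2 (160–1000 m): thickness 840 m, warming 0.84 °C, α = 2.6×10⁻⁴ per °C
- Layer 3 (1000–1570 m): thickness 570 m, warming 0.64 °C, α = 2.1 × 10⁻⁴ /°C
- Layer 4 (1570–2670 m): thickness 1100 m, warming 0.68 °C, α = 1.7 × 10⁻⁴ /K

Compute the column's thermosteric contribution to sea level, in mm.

0.7 × 2.5×10⁻⁴ × 160 = 0.02800 m
0.84 × 840 × 2.6×10⁻⁴ = 0.183456 m
1000–1570 m: 0.64 × 570 × 2.1×10⁻⁴ = 0.076608 m
1570–2670 m: 1.7×10⁻⁴ × 0.68 × 1100 = 0.12716 m
Δh = 0.02800 + 0.183456 + 0.076608 + 0.12716 = 0.415224 m ≈ 420 mm

Δh = 420 mm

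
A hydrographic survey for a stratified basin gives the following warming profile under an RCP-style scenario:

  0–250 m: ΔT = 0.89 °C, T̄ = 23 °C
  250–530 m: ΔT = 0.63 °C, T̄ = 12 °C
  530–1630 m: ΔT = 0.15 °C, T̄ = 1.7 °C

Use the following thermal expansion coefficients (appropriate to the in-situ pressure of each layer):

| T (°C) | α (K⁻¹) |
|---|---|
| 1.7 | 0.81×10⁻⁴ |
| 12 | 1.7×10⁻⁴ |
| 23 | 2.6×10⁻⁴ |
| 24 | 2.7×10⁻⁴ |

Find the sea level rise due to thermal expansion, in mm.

Layer 1 at 23 °C → α = 2.6×10⁻⁴ K⁻¹
Layer 2 at 12 °C → α = 1.7×10⁻⁴ K⁻¹
Layer 3 at 1.7 °C → α = 0.81×10⁻⁴ K⁻¹
Layer 1: 0.89 × 250 × 2.6×10⁻⁴ = 0.05785 m
Layer 2: 1.7×10⁻⁴ × 280 × 0.63 = 0.029988 m
530–1630 m: 0.15 × 0.81×10⁻⁴ × 1100 = 0.013365 m
Δh = 0.05785 + 0.029988 + 0.013365 = 0.101203 m

101 mm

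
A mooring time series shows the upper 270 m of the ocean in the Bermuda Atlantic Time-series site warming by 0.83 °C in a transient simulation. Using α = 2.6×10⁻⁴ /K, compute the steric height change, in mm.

Δh = αΔT·H = 2.6×10⁻⁴ × 0.83 × 270 = 0.058266 m

58.3 mm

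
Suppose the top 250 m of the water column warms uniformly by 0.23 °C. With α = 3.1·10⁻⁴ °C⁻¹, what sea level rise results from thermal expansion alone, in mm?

Δh = 17.8 mm

Δh = αΔT·H = 3.1×10⁻⁴ × 0.23 × 250 = 0.017825 m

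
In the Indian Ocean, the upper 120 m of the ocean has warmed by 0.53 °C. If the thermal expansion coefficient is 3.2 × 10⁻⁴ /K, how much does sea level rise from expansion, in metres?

0.0204 m of thermosteric rise

Δh = αΔT·H = 3.2×10⁻⁴ × 0.53 × 120 = 0.020352 m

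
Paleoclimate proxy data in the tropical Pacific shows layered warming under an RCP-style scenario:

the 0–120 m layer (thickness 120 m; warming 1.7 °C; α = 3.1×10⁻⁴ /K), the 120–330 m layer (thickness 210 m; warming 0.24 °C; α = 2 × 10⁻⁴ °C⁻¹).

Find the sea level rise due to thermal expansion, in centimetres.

Δh ≈ 7.3 cm

0–120 m: 120 × 1.7 × 3.1×10⁻⁴ = 0.06324 m
210 × 2×10⁻⁴ × 0.24 = 0.01008 m
Δh = 0.06324 + 0.01008 = 0.07332 m ≈ 7.3 cm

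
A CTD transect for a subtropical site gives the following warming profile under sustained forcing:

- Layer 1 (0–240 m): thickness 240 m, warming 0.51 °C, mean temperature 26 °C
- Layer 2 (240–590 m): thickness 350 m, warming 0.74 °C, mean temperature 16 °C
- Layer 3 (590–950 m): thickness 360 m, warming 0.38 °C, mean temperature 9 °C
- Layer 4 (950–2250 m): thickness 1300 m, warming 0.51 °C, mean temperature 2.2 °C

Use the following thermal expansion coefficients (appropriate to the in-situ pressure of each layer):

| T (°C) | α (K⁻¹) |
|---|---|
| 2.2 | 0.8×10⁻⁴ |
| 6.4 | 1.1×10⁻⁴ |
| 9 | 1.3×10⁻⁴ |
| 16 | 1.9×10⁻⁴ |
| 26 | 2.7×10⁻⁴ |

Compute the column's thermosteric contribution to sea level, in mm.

Layer 1 at 26 °C → α = 2.7×10⁻⁴ K⁻¹
Layer 2 at 16 °C → α = 1.9×10⁻⁴ K⁻¹
Layer 3 at 9 °C → α = 1.3×10⁻⁴ K⁻¹
Layer 4 at 2.2 °C → α = 0.8×10⁻⁴ K⁻¹
Layer 1: 240 × 0.51 × 2.7×10⁻⁴ = 0.033048 m
350 × 0.74 × 1.9×10⁻⁴ = 0.04921 m
590–950 m: 0.38 × 1.3×10⁻⁴ × 360 = 0.017784 m
0.51 × 1300 × 0.8×10⁻⁴ = 0.05304 m
Δh = 0.033048 + 0.04921 + 0.017784 + 0.05304 = 0.153082 m

150 mm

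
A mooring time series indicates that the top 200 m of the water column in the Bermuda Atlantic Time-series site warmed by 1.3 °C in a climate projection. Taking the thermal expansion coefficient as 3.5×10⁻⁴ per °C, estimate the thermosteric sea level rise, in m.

Δh = αΔT·H = 3.5×10⁻⁴ × 1.3 × 200 = 0.09100 m

Δh ≈ 0.091 m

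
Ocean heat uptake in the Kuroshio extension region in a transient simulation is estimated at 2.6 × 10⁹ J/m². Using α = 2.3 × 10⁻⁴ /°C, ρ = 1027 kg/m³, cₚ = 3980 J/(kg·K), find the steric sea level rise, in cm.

Δh = 15 cm

Δh = αQ/(ρcₚ) = 2.3×10⁻⁴ × 2.6×10⁹ / (1027 × 3980) ≈ 0.14630 m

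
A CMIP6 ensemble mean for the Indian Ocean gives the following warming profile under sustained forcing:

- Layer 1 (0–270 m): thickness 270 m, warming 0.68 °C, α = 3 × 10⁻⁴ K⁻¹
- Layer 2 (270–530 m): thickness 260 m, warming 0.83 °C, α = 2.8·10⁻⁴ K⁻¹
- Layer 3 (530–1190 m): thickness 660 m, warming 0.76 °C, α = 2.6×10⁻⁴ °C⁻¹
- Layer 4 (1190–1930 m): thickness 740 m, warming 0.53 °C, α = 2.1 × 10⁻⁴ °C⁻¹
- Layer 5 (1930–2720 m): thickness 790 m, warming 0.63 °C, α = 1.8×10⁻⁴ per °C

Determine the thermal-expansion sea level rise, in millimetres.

Δh ≈ 418 mm

0.68 × 3×10⁻⁴ × 270 = 0.05508 m
2.8×10⁻⁴ × 0.83 × 260 = 0.060424 m
530–1190 m: 0.76 × 2.6×10⁻⁴ × 660 = 0.130416 m
0.53 × 740 × 2.1×10⁻⁴ = 0.082362 m
Layer 5: 0.63 × 1.8×10⁻⁴ × 790 = 0.089586 m
Δh = 0.05508 + 0.060424 + 0.130416 + 0.082362 + 0.089586 = 0.417868 m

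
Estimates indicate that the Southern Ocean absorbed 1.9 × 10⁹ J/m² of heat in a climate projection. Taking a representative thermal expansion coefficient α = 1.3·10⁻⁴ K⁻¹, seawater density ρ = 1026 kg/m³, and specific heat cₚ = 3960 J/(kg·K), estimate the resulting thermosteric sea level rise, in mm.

Δh = 60.8 mm

Δh = αQ/(ρcₚ) = 1.3×10⁻⁴ × 1.9×10⁹ / (1026 × 3960) ≈ 0.060793 m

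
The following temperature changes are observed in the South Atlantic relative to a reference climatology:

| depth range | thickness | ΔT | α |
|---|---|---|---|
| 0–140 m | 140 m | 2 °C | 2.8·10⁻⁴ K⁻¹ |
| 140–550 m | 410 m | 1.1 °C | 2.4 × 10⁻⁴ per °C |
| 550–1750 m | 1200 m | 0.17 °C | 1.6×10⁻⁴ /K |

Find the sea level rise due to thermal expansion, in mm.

219 mm of thermosteric rise

0–140 m: 2 × 140 × 2.8×10⁻⁴ = 0.07840 m
140–550 m: 2.4×10⁻⁴ × 1.1 × 410 = 0.10824 m
550–1750 m: 1.6×10⁻⁴ × 1200 × 0.17 = 0.03264 m
Δh = 0.07840 + 0.10824 + 0.03264 = 0.21928 m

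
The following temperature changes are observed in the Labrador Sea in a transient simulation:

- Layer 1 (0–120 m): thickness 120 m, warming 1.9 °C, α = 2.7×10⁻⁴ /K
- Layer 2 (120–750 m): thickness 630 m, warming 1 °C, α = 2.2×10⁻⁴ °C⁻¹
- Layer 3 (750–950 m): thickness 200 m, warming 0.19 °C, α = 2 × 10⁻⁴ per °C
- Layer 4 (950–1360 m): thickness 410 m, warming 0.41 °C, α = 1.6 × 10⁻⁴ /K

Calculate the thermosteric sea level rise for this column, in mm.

Layer 1: 1.9 × 2.7×10⁻⁴ × 120 = 0.06156 m
2.2×10⁻⁴ × 630 × 1 = 0.13860 m
750–950 m: 2×10⁻⁴ × 0.19 × 200 = 0.00760 m
Layer 4: 410 × 1.6×10⁻⁴ × 0.41 = 0.026896 m
Δh = 0.06156 + 0.13860 + 0.00760 + 0.026896 = 0.234656 m

235 mm of thermosteric rise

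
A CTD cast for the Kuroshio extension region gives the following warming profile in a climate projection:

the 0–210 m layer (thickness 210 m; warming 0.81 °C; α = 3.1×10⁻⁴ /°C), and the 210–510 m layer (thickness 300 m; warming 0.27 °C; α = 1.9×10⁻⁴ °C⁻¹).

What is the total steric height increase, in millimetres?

Δh = 68 mm

0.81 × 3.1×10⁻⁴ × 210 = 0.052731 m
210–510 m: 300 × 1.9×10⁻⁴ × 0.27 = 0.01539 m
Δh = 0.052731 + 0.01539 = 0.068121 m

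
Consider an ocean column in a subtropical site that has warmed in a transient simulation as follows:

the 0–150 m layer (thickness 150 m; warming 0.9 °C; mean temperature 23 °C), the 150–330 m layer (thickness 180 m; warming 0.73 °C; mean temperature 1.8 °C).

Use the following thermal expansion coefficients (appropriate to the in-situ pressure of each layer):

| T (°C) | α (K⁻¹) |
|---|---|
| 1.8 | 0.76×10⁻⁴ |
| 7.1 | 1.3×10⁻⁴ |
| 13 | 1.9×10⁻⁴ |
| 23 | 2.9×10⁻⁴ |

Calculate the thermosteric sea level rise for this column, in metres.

Δh = 0.0491 m

Layer 1 at 23 °C → α = 2.9×10⁻⁴ K⁻¹
Layer 2 at 1.8 °C → α = 0.76×10⁻⁴ K⁻¹
0–150 m: 150 × 2.9×10⁻⁴ × 0.9 = 0.03915 m
Layer 2: 0.73 × 180 × 0.76×10⁻⁴ = 0.0099864 m
Δh = 0.03915 + 0.0099864 = 0.0491364 m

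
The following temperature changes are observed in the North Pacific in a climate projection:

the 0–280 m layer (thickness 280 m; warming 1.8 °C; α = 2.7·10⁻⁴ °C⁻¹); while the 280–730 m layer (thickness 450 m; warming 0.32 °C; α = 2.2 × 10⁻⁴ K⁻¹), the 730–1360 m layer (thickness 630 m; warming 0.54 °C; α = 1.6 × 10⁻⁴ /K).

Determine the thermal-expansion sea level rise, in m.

280 × 1.8 × 2.7×10⁻⁴ = 0.13608 m
450 × 2.2×10⁻⁴ × 0.32 = 0.03168 m
Layer 3: 630 × 1.6×10⁻⁴ × 0.54 = 0.054432 m
Δh = 0.13608 + 0.03168 + 0.054432 = 0.222192 m

about 0.222 m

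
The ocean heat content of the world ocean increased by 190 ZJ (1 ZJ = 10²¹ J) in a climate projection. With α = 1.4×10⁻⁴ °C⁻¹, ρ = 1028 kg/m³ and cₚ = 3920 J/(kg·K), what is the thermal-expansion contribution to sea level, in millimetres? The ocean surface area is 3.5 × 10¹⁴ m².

19 mm of thermosteric rise

Per unit area: Q = 190×10²¹ / (3.5×10¹⁴) ≈ 5.429×10⁸ J/m²
Δh = αQ/(ρcₚ) = 1.4×10⁻⁴ × 5.429×10⁸ / (1028 × 3920) ≈ 0.018861 m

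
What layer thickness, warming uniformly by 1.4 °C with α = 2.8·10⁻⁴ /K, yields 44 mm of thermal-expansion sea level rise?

110 m

H = Δh/(αΔT) = 0.044 / (2.8×10⁻⁴ × 1.4) ≈ 112.2 m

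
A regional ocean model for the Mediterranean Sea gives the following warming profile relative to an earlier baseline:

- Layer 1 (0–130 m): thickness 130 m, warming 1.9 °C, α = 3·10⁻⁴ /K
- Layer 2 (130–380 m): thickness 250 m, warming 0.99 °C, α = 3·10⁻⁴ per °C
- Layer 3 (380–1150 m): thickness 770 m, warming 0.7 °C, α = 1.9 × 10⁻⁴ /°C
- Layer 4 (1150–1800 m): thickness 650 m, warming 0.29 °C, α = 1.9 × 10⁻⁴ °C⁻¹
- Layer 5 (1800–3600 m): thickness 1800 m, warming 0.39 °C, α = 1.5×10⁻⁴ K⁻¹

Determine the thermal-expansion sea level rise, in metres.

0–130 m: 3×10⁻⁴ × 1.9 × 130 = 0.07410 m
0.99 × 3×10⁻⁴ × 250 = 0.07425 m
770 × 1.9×10⁻⁴ × 0.7 = 0.10241 m
1150–1800 m: 0.29 × 1.9×10⁻⁴ × 650 = 0.035815 m
Layer 5: 1800 × 0.39 × 1.5×10⁻⁴ = 0.10530 m
Δh = 0.07410 + 0.07425 + 0.10241 + 0.035815 + 0.10530 = 0.391875 m

0.392 m of thermosteric rise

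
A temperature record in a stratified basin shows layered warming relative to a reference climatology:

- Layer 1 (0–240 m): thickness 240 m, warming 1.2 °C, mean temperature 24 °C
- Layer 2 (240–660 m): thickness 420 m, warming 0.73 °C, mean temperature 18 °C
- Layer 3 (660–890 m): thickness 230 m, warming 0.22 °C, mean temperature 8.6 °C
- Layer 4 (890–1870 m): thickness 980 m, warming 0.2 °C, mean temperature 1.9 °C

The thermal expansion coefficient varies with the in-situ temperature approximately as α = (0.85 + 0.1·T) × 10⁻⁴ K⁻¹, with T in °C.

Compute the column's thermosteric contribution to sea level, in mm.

Layer 1: α = (0.85 + 0.1×24)×10⁻⁴ = 3.25×10⁻⁴ K⁻¹
Layer 2: α = (0.85 + 0.1×18)×10⁻⁴ = 2.65×10⁻⁴ K⁻¹
Layer 3: α = (0.85 + 0.1×8.6)×10⁻⁴ = 1.71×10⁻⁴ K⁻¹
Layer 4: α = (0.85 + 0.1×1.9)×10⁻⁴ = 1.04×10⁻⁴ K⁻¹
0–240 m: 240 × 1.2 × 3.25×10⁻⁴ = 0.09360 m
Layer 2: 0.73 × 2.65×10⁻⁴ × 420 = 0.081249 m
660–890 m: 230 × 1.71×10⁻⁴ × 0.22 = 0.0086526 m
Layer 4: 0.2 × 1.04×10⁻⁴ × 980 = 0.020384 m
Δh = 0.09360 + 0.081249 + 0.0086526 + 0.020384 = 0.2038856 m ≈ 200 mm

200 mm of thermosteric rise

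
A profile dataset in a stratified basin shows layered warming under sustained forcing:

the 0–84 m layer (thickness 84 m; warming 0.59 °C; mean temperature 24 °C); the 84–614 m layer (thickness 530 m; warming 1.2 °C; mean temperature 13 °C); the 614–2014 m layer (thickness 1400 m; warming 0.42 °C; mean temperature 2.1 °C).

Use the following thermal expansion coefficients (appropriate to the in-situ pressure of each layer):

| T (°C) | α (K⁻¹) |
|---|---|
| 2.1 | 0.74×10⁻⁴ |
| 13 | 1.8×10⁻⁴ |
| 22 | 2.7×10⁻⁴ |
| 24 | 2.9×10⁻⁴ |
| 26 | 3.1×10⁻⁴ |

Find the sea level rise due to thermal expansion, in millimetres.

170 mm of thermosteric rise

Layer 1 at 24 °C → α = 2.9×10⁻⁴ K⁻¹
Layer 2 at 13 °C → α = 1.8×10⁻⁴ K⁻¹
Layer 3 at 2.1 °C → α = 0.74×10⁻⁴ K⁻¹
2.9×10⁻⁴ × 84 × 0.59 = 0.0143724 m
1.8×10⁻⁴ × 1.2 × 530 = 0.11448 m
614–2014 m: 0.74×10⁻⁴ × 1400 × 0.42 = 0.043512 m
Δh = 0.0143724 + 0.11448 + 0.043512 = 0.1723644 m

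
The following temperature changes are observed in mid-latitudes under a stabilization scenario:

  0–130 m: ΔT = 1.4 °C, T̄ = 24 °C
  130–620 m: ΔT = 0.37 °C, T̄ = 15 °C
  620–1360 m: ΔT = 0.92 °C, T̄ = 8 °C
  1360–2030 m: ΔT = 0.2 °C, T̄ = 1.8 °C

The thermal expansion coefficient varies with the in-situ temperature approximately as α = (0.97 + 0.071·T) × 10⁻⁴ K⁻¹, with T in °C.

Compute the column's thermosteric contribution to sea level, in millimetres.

Layer 1: α = (0.97 + 0.071×24)×10⁻⁴ = 2.674×10⁻⁴ K⁻¹
Layer 2: α = (0.97 + 0.071×15)×10⁻⁴ = 2.035×10⁻⁴ K⁻¹
Layer 3: α = (0.97 + 0.071×8)×10⁻⁴ = 1.538×10⁻⁴ K⁻¹
Layer 4: α = (0.97 + 0.071×1.8)×10⁻⁴ = 1.0978×10⁻⁴ K⁻¹
0–130 m: 130 × 2.674×10⁻⁴ × 1.4 = 0.0486668 m
0.37 × 490 × 2.035×10⁻⁴ = 0.03689455 m
1.538×10⁻⁴ × 0.92 × 740 = 0.10470704 m
1.0978×10⁻⁴ × 670 × 0.2 = 0.01471052 m
Δh = 0.0486668 + 0.03689455 + 0.10470704 + 0.01471052 = 0.20497891 m ≈ 205 mm

205 mm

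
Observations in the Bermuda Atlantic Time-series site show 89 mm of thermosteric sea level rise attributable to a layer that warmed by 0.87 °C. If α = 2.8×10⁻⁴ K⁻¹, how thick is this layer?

about 365 m

H = Δh/(αΔT) = 0.089 / (2.8×10⁻⁴ × 0.87) ≈ 365.4 m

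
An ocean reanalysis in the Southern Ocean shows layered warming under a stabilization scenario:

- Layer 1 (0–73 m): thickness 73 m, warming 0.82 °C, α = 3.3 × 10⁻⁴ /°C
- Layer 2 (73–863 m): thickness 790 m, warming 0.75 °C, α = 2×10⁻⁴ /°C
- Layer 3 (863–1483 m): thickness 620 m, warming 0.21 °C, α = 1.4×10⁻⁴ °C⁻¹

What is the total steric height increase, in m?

3.3×10⁻⁴ × 73 × 0.82 = 0.0197538 m
0.75 × 790 × 2×10⁻⁴ = 0.11850 m
Layer 3: 0.21 × 620 × 1.4×10⁻⁴ = 0.018228 m
Δh = 0.0197538 + 0.11850 + 0.018228 = 0.1564818 m ≈ 0.156 m

Δh = 0.156 m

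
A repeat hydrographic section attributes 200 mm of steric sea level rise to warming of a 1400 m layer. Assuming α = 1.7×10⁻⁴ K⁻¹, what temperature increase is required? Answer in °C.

ΔT = Δh/(αH) = 0.2 / (1.7×10⁻⁴ × 1400) ≈ 0.8403 °C

0.84 °C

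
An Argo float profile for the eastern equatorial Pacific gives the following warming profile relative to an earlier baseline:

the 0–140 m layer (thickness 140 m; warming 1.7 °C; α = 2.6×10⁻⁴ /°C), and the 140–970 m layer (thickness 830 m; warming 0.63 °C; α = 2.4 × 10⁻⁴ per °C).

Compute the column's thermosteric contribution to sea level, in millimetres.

187 mm of thermosteric rise

2.6×10⁻⁴ × 140 × 1.7 = 0.06188 m
140–970 m: 0.63 × 2.4×10⁻⁴ × 830 = 0.125496 m
Δh = 0.06188 + 0.125496 = 0.187376 m ≈ 187 mm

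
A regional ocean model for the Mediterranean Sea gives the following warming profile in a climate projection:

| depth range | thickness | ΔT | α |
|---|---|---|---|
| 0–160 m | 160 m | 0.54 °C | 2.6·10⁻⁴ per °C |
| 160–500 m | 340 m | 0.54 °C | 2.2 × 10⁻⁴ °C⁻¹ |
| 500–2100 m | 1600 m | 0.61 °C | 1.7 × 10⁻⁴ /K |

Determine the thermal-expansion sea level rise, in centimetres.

0–160 m: 0.54 × 2.6×10⁻⁴ × 160 = 0.022464 m
Layer 2: 0.54 × 2.2×10⁻⁴ × 340 = 0.040392 m
Layer 3: 1.7×10⁻⁴ × 0.61 × 1600 = 0.16592 m
Δh = 0.022464 + 0.040392 + 0.16592 = 0.228776 m ≈ 23 cm

23 cm of thermosteric rise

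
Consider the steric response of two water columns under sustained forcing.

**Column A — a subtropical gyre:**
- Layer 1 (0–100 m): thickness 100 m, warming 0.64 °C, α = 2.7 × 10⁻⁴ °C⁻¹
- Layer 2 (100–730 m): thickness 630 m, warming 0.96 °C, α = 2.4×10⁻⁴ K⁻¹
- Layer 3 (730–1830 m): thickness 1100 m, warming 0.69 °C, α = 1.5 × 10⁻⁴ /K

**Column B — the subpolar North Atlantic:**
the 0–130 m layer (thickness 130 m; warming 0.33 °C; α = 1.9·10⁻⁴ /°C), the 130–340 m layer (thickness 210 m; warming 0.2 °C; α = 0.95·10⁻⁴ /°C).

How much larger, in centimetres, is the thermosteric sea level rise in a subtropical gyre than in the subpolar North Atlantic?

A 0–100 m: 100 × 0.64 × 2.7×10⁻⁴ = 0.01728 m
A 2.4×10⁻⁴ × 0.96 × 630 = 0.145152 m
A 730–1830 m: 0.69 × 1100 × 1.5×10⁻⁴ = 0.11385 m
A total: 0.276282 m
B 0–130 m: 0.33 × 1.9×10⁻⁴ × 130 = 0.008151 m
B 130–340 m: 210 × 0.2 × 0.95×10⁻⁴ = 0.00399 m
B total: 0.012141 m
Difference: 0.276282 − 0.012141 = 0.264141 m

26 cm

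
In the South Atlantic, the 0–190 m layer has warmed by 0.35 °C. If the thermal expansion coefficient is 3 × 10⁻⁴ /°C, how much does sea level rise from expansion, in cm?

Δh = αΔT·H = 3×10⁻⁴ × 0.35 × 190 = 0.01995 m

about 2.00 cm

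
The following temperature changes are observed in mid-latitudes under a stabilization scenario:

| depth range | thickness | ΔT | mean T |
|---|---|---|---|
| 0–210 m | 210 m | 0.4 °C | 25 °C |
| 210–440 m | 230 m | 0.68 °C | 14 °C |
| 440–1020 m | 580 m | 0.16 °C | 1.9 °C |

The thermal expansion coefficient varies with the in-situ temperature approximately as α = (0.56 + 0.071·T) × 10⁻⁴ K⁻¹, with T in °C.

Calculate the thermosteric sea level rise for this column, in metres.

about 0.0504 m

Layer 1: α = (0.56 + 0.071×25)×10⁻⁴ = 2.335×10⁻⁴ K⁻¹
Layer 2: α = (0.56 + 0.071×14)×10⁻⁴ = 1.554×10⁻⁴ K⁻¹
Layer 3: α = (0.56 + 0.071×1.9)×10⁻⁴ = 0.6949×10⁻⁴ K⁻¹
2.335×10⁻⁴ × 0.4 × 210 = 0.019614 m
210–440 m: 1.554×10⁻⁴ × 0.68 × 230 = 0.02430456 m
Layer 3: 0.16 × 580 × 0.6949×10⁻⁴ = 0.006448672 m
Δh = 0.019614 + 0.02430456 + 0.006448672 = 0.050367232 m ≈ 0.0504 m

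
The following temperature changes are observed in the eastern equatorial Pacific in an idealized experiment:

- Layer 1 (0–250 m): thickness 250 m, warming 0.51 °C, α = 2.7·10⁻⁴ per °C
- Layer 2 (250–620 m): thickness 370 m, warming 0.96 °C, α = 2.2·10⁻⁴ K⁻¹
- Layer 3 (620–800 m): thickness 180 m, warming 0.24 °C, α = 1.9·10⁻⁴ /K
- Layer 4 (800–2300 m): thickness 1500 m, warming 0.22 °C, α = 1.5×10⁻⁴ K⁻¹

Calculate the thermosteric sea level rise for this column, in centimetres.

17.0 cm of thermosteric rise

0–250 m: 250 × 0.51 × 2.7×10⁻⁴ = 0.034425 m
Layer 2: 370 × 2.2×10⁻⁴ × 0.96 = 0.078144 m
620–800 m: 180 × 1.9×10⁻⁴ × 0.24 = 0.008208 m
Layer 4: 0.22 × 1500 × 1.5×10⁻⁴ = 0.04950 m
Δh = 0.034425 + 0.078144 + 0.008208 + 0.04950 = 0.170277 m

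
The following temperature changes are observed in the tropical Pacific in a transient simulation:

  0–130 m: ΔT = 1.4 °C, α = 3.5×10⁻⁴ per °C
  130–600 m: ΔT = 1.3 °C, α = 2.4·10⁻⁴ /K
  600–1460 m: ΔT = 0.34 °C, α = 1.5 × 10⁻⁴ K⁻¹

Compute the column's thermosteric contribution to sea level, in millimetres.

250 mm

0–130 m: 3.5×10⁻⁴ × 130 × 1.4 = 0.06370 m
Layer 2: 1.3 × 470 × 2.4×10⁻⁴ = 0.14664 m
600–1460 m: 1.5×10⁻⁴ × 0.34 × 860 = 0.04386 m
Δh = 0.06370 + 0.14664 + 0.04386 = 0.25420 m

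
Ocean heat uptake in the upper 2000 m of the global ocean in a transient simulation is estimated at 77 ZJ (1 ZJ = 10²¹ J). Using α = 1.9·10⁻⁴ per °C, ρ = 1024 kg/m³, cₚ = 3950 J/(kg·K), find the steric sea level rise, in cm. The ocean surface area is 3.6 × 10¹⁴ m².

1.00 cm

Per unit area: Q = 77×10²¹ / (3.6×10¹⁴) ≈ 2.139×10⁸ J/m²
Δh = αQ/(ρcₚ) = 1.9×10⁻⁴ × 2.139×10⁸ / (1024 × 3950) ≈ 0.010048 m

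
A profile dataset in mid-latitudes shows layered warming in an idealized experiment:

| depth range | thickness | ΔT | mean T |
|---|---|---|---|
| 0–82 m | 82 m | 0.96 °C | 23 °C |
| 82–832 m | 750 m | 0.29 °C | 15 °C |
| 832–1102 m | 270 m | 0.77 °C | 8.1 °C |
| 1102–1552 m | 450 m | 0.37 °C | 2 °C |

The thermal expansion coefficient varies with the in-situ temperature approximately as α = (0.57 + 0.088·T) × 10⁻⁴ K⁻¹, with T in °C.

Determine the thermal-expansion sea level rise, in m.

Layer 1: α = (0.57 + 0.088×23)×10⁻⁴ = 2.594×10⁻⁴ K⁻¹
Layer 2: α = (0.57 + 0.088×15)×10⁻⁴ = 1.89×10⁻⁴ K⁻¹
Layer 3: α = (0.57 + 0.088×8.1)×10⁻⁴ = 1.2828×10⁻⁴ K⁻¹
Layer 4: α = (0.57 + 0.088×2)×10⁻⁴ = 0.746×10⁻⁴ K⁻¹
0–82 m: 2.594×10⁻⁴ × 82 × 0.96 = 0.020419968 m
1.89×10⁻⁴ × 0.29 × 750 = 0.0411075 m
1.2828×10⁻⁴ × 270 × 0.77 = 0.026669412 m
450 × 0.37 × 0.746×10⁻⁴ = 0.0124209 m
Δh = 0.020419968 + 0.0411075 + 0.026669412 + 0.0124209 = 0.10061778 m ≈ 0.10 m

0.10 m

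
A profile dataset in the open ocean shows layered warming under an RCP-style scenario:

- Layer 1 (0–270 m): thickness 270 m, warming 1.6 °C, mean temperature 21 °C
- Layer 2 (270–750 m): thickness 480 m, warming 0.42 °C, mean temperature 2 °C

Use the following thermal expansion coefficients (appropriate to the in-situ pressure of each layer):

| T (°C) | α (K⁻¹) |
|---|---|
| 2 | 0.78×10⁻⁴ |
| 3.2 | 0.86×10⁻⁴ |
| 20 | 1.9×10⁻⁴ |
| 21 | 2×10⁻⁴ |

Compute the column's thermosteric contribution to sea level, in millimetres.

Layer 1 at 21 °C → α = 2×10⁻⁴ K⁻¹
Layer 2 at 2 °C → α = 0.78×10⁻⁴ K⁻¹
2×10⁻⁴ × 1.6 × 270 = 0.08640 m
0.42 × 480 × 0.78×10⁻⁴ = 0.0157248 m
Δh = 0.08640 + 0.0157248 = 0.1021248 m ≈ 102 mm

102 mm of thermosteric rise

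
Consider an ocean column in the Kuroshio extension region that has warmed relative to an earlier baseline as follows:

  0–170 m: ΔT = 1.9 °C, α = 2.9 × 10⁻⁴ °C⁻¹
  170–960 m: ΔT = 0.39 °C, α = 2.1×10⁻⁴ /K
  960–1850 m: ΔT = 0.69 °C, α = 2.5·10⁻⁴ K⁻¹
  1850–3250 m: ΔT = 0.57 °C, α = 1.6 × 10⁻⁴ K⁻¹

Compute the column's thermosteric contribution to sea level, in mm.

Layer 1: 170 × 1.9 × 2.9×10⁻⁴ = 0.09367 m
2.1×10⁻⁴ × 0.39 × 790 = 0.064701 m
960–1850 m: 890 × 2.5×10⁻⁴ × 0.69 = 0.153525 m
1850–3250 m: 1400 × 0.57 × 1.6×10⁻⁴ = 0.12768 m
Δh = 0.09367 + 0.064701 + 0.153525 + 0.12768 = 0.439576 m

440 mm of thermosteric rise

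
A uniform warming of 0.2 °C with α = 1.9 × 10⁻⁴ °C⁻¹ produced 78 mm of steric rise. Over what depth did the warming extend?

H = Δh/(αΔT) = 0.078 / (1.9×10⁻⁴ × 0.2) ≈ 2053 m

about 2100 m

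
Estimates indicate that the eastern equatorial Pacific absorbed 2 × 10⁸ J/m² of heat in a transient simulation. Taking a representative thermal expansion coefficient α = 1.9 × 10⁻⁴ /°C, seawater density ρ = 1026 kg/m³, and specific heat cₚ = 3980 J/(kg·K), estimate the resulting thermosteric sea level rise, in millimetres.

Δh = 9.31 mm

Δh = αQ/(ρcₚ) = 1.9×10⁻⁴ × 2×10⁸ / (1026 × 3980) ≈ 0.0093058 m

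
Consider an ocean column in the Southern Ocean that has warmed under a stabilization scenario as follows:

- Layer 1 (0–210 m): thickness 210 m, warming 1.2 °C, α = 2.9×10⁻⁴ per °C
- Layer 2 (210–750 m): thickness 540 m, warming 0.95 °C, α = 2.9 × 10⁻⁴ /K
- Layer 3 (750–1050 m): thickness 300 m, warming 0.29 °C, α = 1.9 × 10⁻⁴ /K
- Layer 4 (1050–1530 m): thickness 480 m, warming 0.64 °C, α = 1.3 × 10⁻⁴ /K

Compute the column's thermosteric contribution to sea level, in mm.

2.9×10⁻⁴ × 210 × 1.2 = 0.07308 m
210–750 m: 540 × 0.95 × 2.9×10⁻⁴ = 0.14877 m
750–1050 m: 0.29 × 300 × 1.9×10⁻⁴ = 0.01653 m
480 × 0.64 × 1.3×10⁻⁴ = 0.039936 m
Δh = 0.07308 + 0.14877 + 0.01653 + 0.039936 = 0.278316 m

278 mm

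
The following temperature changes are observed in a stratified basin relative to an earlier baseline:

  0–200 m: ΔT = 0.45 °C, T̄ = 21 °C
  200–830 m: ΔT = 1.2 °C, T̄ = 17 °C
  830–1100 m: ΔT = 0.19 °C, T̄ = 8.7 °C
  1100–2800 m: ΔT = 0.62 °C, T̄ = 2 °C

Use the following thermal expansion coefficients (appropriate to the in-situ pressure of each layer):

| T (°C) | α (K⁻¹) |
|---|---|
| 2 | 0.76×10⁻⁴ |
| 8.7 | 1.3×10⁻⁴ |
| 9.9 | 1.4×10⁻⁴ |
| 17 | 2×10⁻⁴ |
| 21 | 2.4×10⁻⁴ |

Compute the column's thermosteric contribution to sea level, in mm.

Δh = 260 mm

Layer 1 at 21 °C → α = 2.4×10⁻⁴ K⁻¹
Layer 2 at 17 °C → α = 2×10⁻⁴ K⁻¹
Layer 3 at 8.7 °C → α = 1.3×10⁻⁴ K⁻¹
Layer 4 at 2 °C → α = 0.76×10⁻⁴ K⁻¹
Layer 1: 2.4×10⁻⁴ × 0.45 × 200 = 0.02160 m
Layer 2: 630 × 2×10⁻⁴ × 1.2 = 0.15120 m
Layer 3: 1.3×10⁻⁴ × 270 × 0.19 = 0.006669 m
Layer 4: 0.62 × 0.76×10⁻⁴ × 1700 = 0.080104 m
Δh = 0.02160 + 0.15120 + 0.006669 + 0.080104 = 0.259573 m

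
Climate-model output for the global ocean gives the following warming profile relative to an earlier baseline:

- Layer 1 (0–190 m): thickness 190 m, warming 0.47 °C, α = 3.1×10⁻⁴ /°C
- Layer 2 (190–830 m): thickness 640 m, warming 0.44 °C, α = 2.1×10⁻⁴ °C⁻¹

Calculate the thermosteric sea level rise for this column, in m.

Layer 1: 0.47 × 3.1×10⁻⁴ × 190 = 0.027683 m
Layer 2: 0.44 × 640 × 2.1×10⁻⁴ = 0.059136 m
Δh = 0.027683 + 0.059136 = 0.086819 m ≈ 0.0868 m

Δh = 0.0868 m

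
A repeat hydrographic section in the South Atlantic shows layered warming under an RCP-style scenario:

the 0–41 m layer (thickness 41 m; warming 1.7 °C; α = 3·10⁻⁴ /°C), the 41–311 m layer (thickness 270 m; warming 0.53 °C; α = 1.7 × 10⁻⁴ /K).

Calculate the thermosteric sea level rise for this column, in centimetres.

4.5 cm

0–41 m: 41 × 1.7 × 3×10⁻⁴ = 0.02091 m
41–311 m: 270 × 1.7×10⁻⁴ × 0.53 = 0.024327 m
Δh = 0.02091 + 0.024327 = 0.045237 m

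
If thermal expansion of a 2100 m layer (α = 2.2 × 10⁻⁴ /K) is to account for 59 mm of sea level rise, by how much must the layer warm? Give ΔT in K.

ΔT = Δh/(αH) = 0.059 / (2.2×10⁻⁴ × 2100) ≈ 0.1277 K

about 0.13 K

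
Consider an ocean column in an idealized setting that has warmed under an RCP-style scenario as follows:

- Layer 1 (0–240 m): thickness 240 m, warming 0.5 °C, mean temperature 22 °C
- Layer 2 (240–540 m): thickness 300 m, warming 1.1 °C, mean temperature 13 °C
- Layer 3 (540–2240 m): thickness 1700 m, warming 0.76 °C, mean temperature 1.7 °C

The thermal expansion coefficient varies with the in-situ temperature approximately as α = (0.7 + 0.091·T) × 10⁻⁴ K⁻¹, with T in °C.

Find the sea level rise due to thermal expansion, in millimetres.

Layer 1: α = (0.7 + 0.091×22)×10⁻⁴ = 2.702×10⁻⁴ K⁻¹
Layer 2: α = (0.7 + 0.091×13)×10⁻⁴ = 1.883×10⁻⁴ K⁻¹
Layer 3: α = (0.7 + 0.091×1.7)×10⁻⁴ = 0.8547×10⁻⁴ K⁻¹
2.702×10⁻⁴ × 0.5 × 240 = 0.032424 m
240–540 m: 1.883×10⁻⁴ × 300 × 1.1 = 0.062139 m
0.76 × 0.8547×10⁻⁴ × 1700 = 0.11042724 m
Δh = 0.032424 + 0.062139 + 0.11042724 = 0.20499024 m

200 mm of thermosteric rise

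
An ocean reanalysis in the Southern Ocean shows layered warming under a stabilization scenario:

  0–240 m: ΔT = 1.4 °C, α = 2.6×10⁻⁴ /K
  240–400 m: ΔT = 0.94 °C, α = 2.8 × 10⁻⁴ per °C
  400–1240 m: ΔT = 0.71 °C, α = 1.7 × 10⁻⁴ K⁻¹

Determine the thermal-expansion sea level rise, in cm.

Δh = 23 cm

0–240 m: 240 × 2.6×10⁻⁴ × 1.4 = 0.08736 m
2.8×10⁻⁴ × 0.94 × 160 = 0.042112 m
1.7×10⁻⁴ × 0.71 × 840 = 0.101388 m
Δh = 0.08736 + 0.042112 + 0.101388 = 0.23086 m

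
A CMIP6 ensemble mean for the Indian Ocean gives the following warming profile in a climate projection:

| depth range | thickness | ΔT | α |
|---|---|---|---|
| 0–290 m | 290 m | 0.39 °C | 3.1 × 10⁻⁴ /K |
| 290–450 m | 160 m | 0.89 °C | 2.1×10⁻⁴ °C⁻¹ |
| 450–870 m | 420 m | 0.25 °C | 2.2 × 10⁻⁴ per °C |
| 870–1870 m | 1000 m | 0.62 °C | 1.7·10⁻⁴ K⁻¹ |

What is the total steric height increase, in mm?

Δh = 193 mm

0–290 m: 0.39 × 3.1×10⁻⁴ × 290 = 0.035061 m
Layer 2: 0.89 × 2.1×10⁻⁴ × 160 = 0.029904 m
420 × 0.25 × 2.2×10⁻⁴ = 0.02310 m
870–1870 m: 1000 × 1.7×10⁻⁴ × 0.62 = 0.10540 m
Δh = 0.035061 + 0.029904 + 0.02310 + 0.10540 = 0.193465 m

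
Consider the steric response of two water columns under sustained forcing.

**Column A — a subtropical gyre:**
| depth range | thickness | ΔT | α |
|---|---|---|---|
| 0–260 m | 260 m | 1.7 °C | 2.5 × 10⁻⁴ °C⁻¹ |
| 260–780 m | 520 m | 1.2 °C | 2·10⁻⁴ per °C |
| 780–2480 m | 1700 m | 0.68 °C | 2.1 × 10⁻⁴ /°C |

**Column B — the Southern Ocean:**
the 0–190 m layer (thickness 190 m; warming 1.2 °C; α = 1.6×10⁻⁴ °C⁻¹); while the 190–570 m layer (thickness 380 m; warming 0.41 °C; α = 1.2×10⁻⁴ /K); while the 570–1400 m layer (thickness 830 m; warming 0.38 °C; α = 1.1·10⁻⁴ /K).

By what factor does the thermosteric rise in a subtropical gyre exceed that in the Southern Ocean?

A Layer 1: 1.7 × 2.5×10⁻⁴ × 260 = 0.11050 m
A 260–780 m: 2×10⁻⁴ × 520 × 1.2 = 0.12480 m
A 2.1×10⁻⁴ × 1700 × 0.68 = 0.24276 m
A total: 0.47806 m
B 190 × 1.6×10⁻⁴ × 1.2 = 0.03648 m
B 1.2×10⁻⁴ × 380 × 0.41 = 0.018696 m
B 570–1400 m: 830 × 1.1×10⁻⁴ × 0.38 = 0.034694 m
B total: 0.08987 m
Ratio: 0.47806 / 0.08987 ≈ 5.319

5.3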